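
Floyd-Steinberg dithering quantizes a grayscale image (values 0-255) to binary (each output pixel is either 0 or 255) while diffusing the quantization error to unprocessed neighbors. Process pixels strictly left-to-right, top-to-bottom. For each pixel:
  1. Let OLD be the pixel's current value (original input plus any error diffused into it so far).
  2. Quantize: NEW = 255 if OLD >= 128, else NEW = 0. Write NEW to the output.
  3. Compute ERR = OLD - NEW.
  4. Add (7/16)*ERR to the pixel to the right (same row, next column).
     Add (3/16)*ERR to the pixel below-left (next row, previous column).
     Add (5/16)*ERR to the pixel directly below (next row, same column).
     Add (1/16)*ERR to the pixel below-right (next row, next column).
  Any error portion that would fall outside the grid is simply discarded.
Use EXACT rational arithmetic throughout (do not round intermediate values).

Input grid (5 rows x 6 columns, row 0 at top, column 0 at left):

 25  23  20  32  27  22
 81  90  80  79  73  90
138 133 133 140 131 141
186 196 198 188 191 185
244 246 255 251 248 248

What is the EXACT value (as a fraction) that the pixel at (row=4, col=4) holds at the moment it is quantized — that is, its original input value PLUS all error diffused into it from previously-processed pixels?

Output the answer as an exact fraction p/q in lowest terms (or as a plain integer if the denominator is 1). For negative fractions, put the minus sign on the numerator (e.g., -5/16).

Answer: 64728384906067221/281474976710656

Derivation:
(0,0): OLD=25 → NEW=0, ERR=25
(0,1): OLD=543/16 → NEW=0, ERR=543/16
(0,2): OLD=8921/256 → NEW=0, ERR=8921/256
(0,3): OLD=193519/4096 → NEW=0, ERR=193519/4096
(0,4): OLD=3124105/65536 → NEW=0, ERR=3124105/65536
(0,5): OLD=44937407/1048576 → NEW=0, ERR=44937407/1048576
(1,0): OLD=24365/256 → NEW=0, ERR=24365/256
(1,1): OLD=307899/2048 → NEW=255, ERR=-214341/2048
(1,2): OLD=3675351/65536 → NEW=0, ERR=3675351/65536
(1,3): OLD=33925643/262144 → NEW=255, ERR=-32921077/262144
(1,4): OLD=737228097/16777216 → NEW=0, ERR=737228097/16777216
(1,5): OLD=33714551159/268435456 → NEW=0, ERR=33714551159/268435456
(2,0): OLD=4853561/32768 → NEW=255, ERR=-3502279/32768
(2,1): OLD=73397635/1048576 → NEW=0, ERR=73397635/1048576
(2,2): OLD=2534385737/16777216 → NEW=255, ERR=-1743804343/16777216
(2,3): OLD=8996081473/134217728 → NEW=0, ERR=8996081473/134217728
(2,4): OLD=814996574787/4294967296 → NEW=255, ERR=-280220085693/4294967296
(2,5): OLD=10613800105477/68719476736 → NEW=255, ERR=-6909666462203/68719476736
(3,0): OLD=2780390441/16777216 → NEW=255, ERR=-1497799639/16777216
(3,1): OLD=20487991413/134217728 → NEW=255, ERR=-13737529227/134217728
(3,2): OLD=147835012847/1073741824 → NEW=255, ERR=-125969152273/1073741824
(3,3): OLD=9544424229517/68719476736 → NEW=255, ERR=-7979042338163/68719476736
(3,4): OLD=57806406005101/549755813888 → NEW=0, ERR=57806406005101/549755813888
(3,5): OLD=1719667221687363/8796093022208 → NEW=255, ERR=-523336498975677/8796093022208
(4,0): OLD=422861436871/2147483648 → NEW=255, ERR=-124746893369/2147483648
(4,1): OLD=5532731779355/34359738368 → NEW=255, ERR=-3229001504485/34359738368
(4,2): OLD=163888573314017/1099511627776 → NEW=255, ERR=-116486891768863/1099511627776
(4,3): OLD=3179753091816389/17592186044416 → NEW=255, ERR=-1306254349509691/17592186044416
(4,4): OLD=64728384906067221/281474976710656 → NEW=255, ERR=-7047734155150059/281474976710656
Target (4,4): original=248, with diffused error = 64728384906067221/281474976710656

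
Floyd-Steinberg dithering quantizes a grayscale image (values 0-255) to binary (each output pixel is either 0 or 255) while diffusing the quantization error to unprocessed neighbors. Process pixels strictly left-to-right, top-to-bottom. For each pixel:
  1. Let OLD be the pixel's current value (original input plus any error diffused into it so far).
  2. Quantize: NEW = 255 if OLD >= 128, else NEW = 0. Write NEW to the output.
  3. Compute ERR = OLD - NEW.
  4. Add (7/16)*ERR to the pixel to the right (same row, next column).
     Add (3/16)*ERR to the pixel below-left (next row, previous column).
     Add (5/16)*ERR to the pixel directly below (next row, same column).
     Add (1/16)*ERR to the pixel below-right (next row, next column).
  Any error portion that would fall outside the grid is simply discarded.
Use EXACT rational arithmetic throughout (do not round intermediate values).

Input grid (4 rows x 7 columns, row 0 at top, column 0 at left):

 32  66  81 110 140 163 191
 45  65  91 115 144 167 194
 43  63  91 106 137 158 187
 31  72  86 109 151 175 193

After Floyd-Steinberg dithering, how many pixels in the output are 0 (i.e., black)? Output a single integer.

Answer: 15

Derivation:
(0,0): OLD=32 → NEW=0, ERR=32
(0,1): OLD=80 → NEW=0, ERR=80
(0,2): OLD=116 → NEW=0, ERR=116
(0,3): OLD=643/4 → NEW=255, ERR=-377/4
(0,4): OLD=6321/64 → NEW=0, ERR=6321/64
(0,5): OLD=211159/1024 → NEW=255, ERR=-49961/1024
(0,6): OLD=2779617/16384 → NEW=255, ERR=-1398303/16384
(1,0): OLD=70 → NEW=0, ERR=70
(1,1): OLD=1155/8 → NEW=255, ERR=-885/8
(1,2): OLD=8471/128 → NEW=0, ERR=8471/128
(1,3): OLD=287271/2048 → NEW=255, ERR=-234969/2048
(1,4): OLD=3592379/32768 → NEW=0, ERR=3592379/32768
(1,5): OLD=99555523/524288 → NEW=255, ERR=-34137917/524288
(1,6): OLD=1139116021/8388608 → NEW=255, ERR=-999979019/8388608
(2,0): OLD=5649/128 → NEW=0, ERR=5649/128
(2,1): OLD=33035/512 → NEW=0, ERR=33035/512
(2,2): OLD=3653081/32768 → NEW=0, ERR=3653081/32768
(2,3): OLD=4705893/32768 → NEW=255, ERR=-3649947/32768
(2,4): OLD=865269737/8388608 → NEW=0, ERR=865269737/8388608
(2,5): OLD=11225983895/67108864 → NEW=255, ERR=-5886776425/67108864
(2,6): OLD=115213471977/1073741824 → NEW=0, ERR=115213471977/1073741824
(3,0): OLD=466037/8192 → NEW=0, ERR=466037/8192
(3,1): OLD=73774359/524288 → NEW=255, ERR=-59919081/524288
(3,2): OLD=452863585/8388608 → NEW=0, ERR=452863585/8388608
(3,3): OLD=8329421617/67108864 → NEW=0, ERR=8329421617/67108864
(3,4): OLD=57479083873/268435456 → NEW=255, ERR=-10971957407/268435456
(3,5): OLD=2684715128071/17179869184 → NEW=255, ERR=-1696151513849/17179869184
(3,6): OLD=48888438436609/274877906944 → NEW=255, ERR=-21205427834111/274877906944
Output grid:
  Row 0: ...#.##  (4 black, running=4)
  Row 1: .#.#.##  (3 black, running=7)
  Row 2: ...#.#.  (5 black, running=12)
  Row 3: .#..###  (3 black, running=15)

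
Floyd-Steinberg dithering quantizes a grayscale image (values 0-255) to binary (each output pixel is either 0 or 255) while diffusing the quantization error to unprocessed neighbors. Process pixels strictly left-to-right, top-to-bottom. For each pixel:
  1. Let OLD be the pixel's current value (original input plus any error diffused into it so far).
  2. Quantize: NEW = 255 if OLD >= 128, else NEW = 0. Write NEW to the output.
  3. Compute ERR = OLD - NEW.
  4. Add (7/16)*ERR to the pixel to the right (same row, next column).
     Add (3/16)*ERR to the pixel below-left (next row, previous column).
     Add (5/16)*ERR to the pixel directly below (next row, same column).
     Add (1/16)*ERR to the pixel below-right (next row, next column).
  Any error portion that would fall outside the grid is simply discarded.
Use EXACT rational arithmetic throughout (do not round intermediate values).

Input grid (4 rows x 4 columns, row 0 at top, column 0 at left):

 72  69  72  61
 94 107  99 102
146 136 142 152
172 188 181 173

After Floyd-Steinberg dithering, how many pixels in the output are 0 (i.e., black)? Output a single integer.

Answer: 8

Derivation:
(0,0): OLD=72 → NEW=0, ERR=72
(0,1): OLD=201/2 → NEW=0, ERR=201/2
(0,2): OLD=3711/32 → NEW=0, ERR=3711/32
(0,3): OLD=57209/512 → NEW=0, ERR=57209/512
(1,0): OLD=4331/32 → NEW=255, ERR=-3829/32
(1,1): OLD=28749/256 → NEW=0, ERR=28749/256
(1,2): OLD=1733457/8192 → NEW=255, ERR=-355503/8192
(1,3): OLD=16407559/131072 → NEW=0, ERR=16407559/131072
(2,0): OLD=531103/4096 → NEW=255, ERR=-513377/4096
(2,1): OLD=13191621/131072 → NEW=0, ERR=13191621/131072
(2,2): OLD=53204857/262144 → NEW=255, ERR=-13641863/262144
(2,3): OLD=694740661/4194304 → NEW=255, ERR=-374806859/4194304
(3,0): OLD=318144687/2097152 → NEW=255, ERR=-216629073/2097152
(3,1): OLD=5256905649/33554432 → NEW=255, ERR=-3299474511/33554432
(3,2): OLD=59728211535/536870912 → NEW=0, ERR=59728211535/536870912
(3,3): OLD=1636341239977/8589934592 → NEW=255, ERR=-554092080983/8589934592
Output grid:
  Row 0: ....  (4 black, running=4)
  Row 1: #.#.  (2 black, running=6)
  Row 2: #.##  (1 black, running=7)
  Row 3: ##.#  (1 black, running=8)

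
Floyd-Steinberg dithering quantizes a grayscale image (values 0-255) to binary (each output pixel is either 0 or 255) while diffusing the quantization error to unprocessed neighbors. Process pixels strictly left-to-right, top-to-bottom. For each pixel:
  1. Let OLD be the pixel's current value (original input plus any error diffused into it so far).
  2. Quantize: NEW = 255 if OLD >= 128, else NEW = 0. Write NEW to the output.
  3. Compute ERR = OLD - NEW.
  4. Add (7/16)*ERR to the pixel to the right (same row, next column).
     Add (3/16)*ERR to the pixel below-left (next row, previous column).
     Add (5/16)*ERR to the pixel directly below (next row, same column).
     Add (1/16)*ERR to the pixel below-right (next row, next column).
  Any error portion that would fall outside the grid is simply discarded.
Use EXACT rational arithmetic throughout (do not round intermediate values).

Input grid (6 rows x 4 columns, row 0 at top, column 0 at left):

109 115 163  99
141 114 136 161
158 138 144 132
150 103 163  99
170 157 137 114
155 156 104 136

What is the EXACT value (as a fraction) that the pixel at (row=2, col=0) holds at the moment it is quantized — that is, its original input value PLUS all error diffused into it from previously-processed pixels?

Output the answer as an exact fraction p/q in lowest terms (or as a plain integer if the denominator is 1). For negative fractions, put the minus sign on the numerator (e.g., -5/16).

Answer: 4626429/32768

Derivation:
(0,0): OLD=109 → NEW=0, ERR=109
(0,1): OLD=2603/16 → NEW=255, ERR=-1477/16
(0,2): OLD=31389/256 → NEW=0, ERR=31389/256
(0,3): OLD=625227/4096 → NEW=255, ERR=-419253/4096
(1,0): OLD=40385/256 → NEW=255, ERR=-24895/256
(1,1): OLD=148295/2048 → NEW=0, ERR=148295/2048
(1,2): OLD=11864275/65536 → NEW=255, ERR=-4847405/65536
(1,3): OLD=109384245/1048576 → NEW=0, ERR=109384245/1048576
(2,0): OLD=4626429/32768 → NEW=255, ERR=-3729411/32768
Target (2,0): original=158, with diffused error = 4626429/32768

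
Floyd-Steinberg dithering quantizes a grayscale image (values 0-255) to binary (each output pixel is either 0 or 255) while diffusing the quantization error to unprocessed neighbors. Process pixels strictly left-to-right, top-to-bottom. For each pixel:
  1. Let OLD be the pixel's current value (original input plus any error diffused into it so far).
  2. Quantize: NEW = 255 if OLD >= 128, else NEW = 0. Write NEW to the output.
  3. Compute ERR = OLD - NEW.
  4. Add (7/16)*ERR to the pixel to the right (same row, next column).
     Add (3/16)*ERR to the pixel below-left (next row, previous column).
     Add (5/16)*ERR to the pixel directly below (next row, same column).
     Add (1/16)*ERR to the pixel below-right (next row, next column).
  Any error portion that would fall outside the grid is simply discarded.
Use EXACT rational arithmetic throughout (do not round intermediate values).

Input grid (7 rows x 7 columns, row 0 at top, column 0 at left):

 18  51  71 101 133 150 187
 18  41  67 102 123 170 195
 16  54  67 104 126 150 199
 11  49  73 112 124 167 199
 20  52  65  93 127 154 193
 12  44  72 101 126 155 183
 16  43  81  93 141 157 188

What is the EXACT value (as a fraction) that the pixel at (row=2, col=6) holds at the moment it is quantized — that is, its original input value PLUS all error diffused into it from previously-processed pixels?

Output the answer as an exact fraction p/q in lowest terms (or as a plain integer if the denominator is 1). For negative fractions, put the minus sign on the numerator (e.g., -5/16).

(0,0): OLD=18 → NEW=0, ERR=18
(0,1): OLD=471/8 → NEW=0, ERR=471/8
(0,2): OLD=12385/128 → NEW=0, ERR=12385/128
(0,3): OLD=293543/2048 → NEW=255, ERR=-228697/2048
(0,4): OLD=2757265/32768 → NEW=0, ERR=2757265/32768
(0,5): OLD=97944055/524288 → NEW=255, ERR=-35749385/524288
(0,6): OLD=1318424001/8388608 → NEW=255, ERR=-820671039/8388608
(1,0): OLD=4437/128 → NEW=0, ERR=4437/128
(1,1): OLD=96083/1024 → NEW=0, ERR=96083/1024
(1,2): OLD=3965903/32768 → NEW=0, ERR=3965903/32768
(1,3): OLD=18596323/131072 → NEW=255, ERR=-14827037/131072
(1,4): OLD=671428361/8388608 → NEW=0, ERR=671428361/8388608
(1,5): OLD=11450454105/67108864 → NEW=255, ERR=-5662306215/67108864
(1,6): OLD=132340749335/1073741824 → NEW=0, ERR=132340749335/1073741824
(2,0): OLD=727873/16384 → NEW=0, ERR=727873/16384
(2,1): OLD=66908635/524288 → NEW=0, ERR=66908635/524288
(2,2): OLD=1218939473/8388608 → NEW=255, ERR=-920155567/8388608
(2,3): OLD=2901229577/67108864 → NEW=0, ERR=2901229577/67108864
(2,4): OLD=78939424857/536870912 → NEW=255, ERR=-57962657703/536870912
(2,5): OLD=1795483750771/17179869184 → NEW=0, ERR=1795483750771/17179869184
(2,6): OLD=76406799293013/274877906944 → NEW=255, ERR=6312933022293/274877906944
Target (2,6): original=199, with diffused error = 76406799293013/274877906944

Answer: 76406799293013/274877906944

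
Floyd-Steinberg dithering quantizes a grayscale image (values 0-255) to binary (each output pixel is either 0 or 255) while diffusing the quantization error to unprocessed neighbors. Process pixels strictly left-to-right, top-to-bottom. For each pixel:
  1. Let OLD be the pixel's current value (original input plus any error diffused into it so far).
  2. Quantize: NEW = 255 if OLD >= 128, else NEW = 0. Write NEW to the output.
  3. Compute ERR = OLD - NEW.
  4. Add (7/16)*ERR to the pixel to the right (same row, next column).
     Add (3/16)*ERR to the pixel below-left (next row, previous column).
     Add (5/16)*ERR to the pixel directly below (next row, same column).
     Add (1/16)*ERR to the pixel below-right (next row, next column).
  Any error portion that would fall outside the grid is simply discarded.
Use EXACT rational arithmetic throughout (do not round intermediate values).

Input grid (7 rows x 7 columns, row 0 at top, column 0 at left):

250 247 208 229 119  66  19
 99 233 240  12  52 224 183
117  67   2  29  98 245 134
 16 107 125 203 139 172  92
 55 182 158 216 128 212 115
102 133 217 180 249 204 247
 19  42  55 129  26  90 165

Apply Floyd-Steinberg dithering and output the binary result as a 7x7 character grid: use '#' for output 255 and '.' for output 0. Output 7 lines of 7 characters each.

(0,0): OLD=250 → NEW=255, ERR=-5
(0,1): OLD=3917/16 → NEW=255, ERR=-163/16
(0,2): OLD=52107/256 → NEW=255, ERR=-13173/256
(0,3): OLD=845773/4096 → NEW=255, ERR=-198707/4096
(0,4): OLD=6407835/65536 → NEW=0, ERR=6407835/65536
(0,5): OLD=114060861/1048576 → NEW=0, ERR=114060861/1048576
(0,6): OLD=1117193131/16777216 → NEW=0, ERR=1117193131/16777216
(1,0): OLD=24455/256 → NEW=0, ERR=24455/256
(1,1): OLD=535857/2048 → NEW=255, ERR=13617/2048
(1,2): OLD=14227589/65536 → NEW=255, ERR=-2484091/65536
(1,3): OLD=-1212767/262144 → NEW=0, ERR=-1212767/262144
(1,4): OLD=1642398147/16777216 → NEW=0, ERR=1642398147/16777216
(1,5): OLD=42871591603/134217728 → NEW=255, ERR=8646070963/134217728
(1,6): OLD=512799519773/2147483648 → NEW=255, ERR=-34808810467/2147483648
(2,0): OLD=4852907/32768 → NEW=255, ERR=-3502933/32768
(2,1): OLD=22200457/1048576 → NEW=0, ERR=22200457/1048576
(2,2): OLD=-17350949/16777216 → NEW=0, ERR=-17350949/16777216
(2,3): OLD=5783176643/134217728 → NEW=0, ERR=5783176643/134217728
(2,4): OLD=170974418035/1073741824 → NEW=255, ERR=-102829747085/1073741824
(2,5): OLD=7776005649425/34359738368 → NEW=255, ERR=-985727634415/34359738368
(2,6): OLD=66195874949255/549755813888 → NEW=0, ERR=66195874949255/549755813888
(3,0): OLD=-225432453/16777216 → NEW=0, ERR=-225432453/16777216
(3,1): OLD=13537524319/134217728 → NEW=0, ERR=13537524319/134217728
(3,2): OLD=191347638349/1073741824 → NEW=255, ERR=-82456526771/1073741824
(3,3): OLD=708011280171/4294967296 → NEW=255, ERR=-387205380309/4294967296
(3,4): OLD=36803107616891/549755813888 → NEW=0, ERR=36803107616891/549755813888
(3,5): OLD=918815168362529/4398046511104 → NEW=255, ERR=-202686691968991/4398046511104
(3,6): OLD=7576779481327231/70368744177664 → NEW=0, ERR=7576779481327231/70368744177664
(4,0): OLD=149706875477/2147483648 → NEW=0, ERR=149706875477/2147483648
(4,1): OLD=7860827942225/34359738368 → NEW=255, ERR=-900905341615/34359738368
(4,2): OLD=61534714017887/549755813888 → NEW=0, ERR=61534714017887/549755813888
(4,3): OLD=1075539614334149/4398046511104 → NEW=255, ERR=-45962245997371/4398046511104
(4,4): OLD=4576514726045823/35184372088832 → NEW=255, ERR=-4395500156606337/35184372088832
(4,5): OLD=188379978919572031/1125899906842624 → NEW=255, ERR=-98724497325297089/1125899906842624
(4,6): OLD=1934838912675465321/18014398509481984 → NEW=0, ERR=1934838912675465321/18014398509481984
(5,0): OLD=65348927029891/549755813888 → NEW=0, ERR=65348927029891/549755813888
(5,1): OLD=889089768004737/4398046511104 → NEW=255, ERR=-232412092326783/4398046511104
(5,2): OLD=7925659389631127/35184372088832 → NEW=255, ERR=-1046355493021033/35184372088832
(5,3): OLD=41459867276059923/281474976710656 → NEW=255, ERR=-30316251785157357/281474976710656
(5,4): OLD=2625510326868375857/18014398509481984 → NEW=255, ERR=-1968161293049530063/18014398509481984
(5,5): OLD=20338964277711334817/144115188075855872 → NEW=255, ERR=-16410408681631912543/144115188075855872
(5,6): OLD=519427183353739603791/2305843009213693952 → NEW=255, ERR=-68562783995752353969/2305843009213693952
(6,0): OLD=3253726943590907/70368744177664 → NEW=0, ERR=3253726943590907/70368744177664
(6,1): OLD=53557447008083767/1125899906842624 → NEW=0, ERR=53557447008083767/1125899906842624
(6,2): OLD=774984651137185477/18014398509481984 → NEW=0, ERR=774984651137185477/18014398509481984
(6,3): OLD=13232596309352699995/144115188075855872 → NEW=0, ERR=13232596309352699995/144115188075855872
(6,4): OLD=1137561715518429473/288230376151711744 → NEW=0, ERR=1137561715518429473/288230376151711744
(6,5): OLD=1613671697308601427957/36893488147419103232 → NEW=0, ERR=1613671697308601427957/36893488147419103232
(6,6): OLD=99008423248188684599651/590295810358705651712 → NEW=255, ERR=-51517008393281256586909/590295810358705651712
Row 0: ####...
Row 1: .##..##
Row 2: #...##.
Row 3: ..##.#.
Row 4: .#.###.
Row 5: .######
Row 6: ......#

Answer: ####...
.##..##
#...##.
..##.#.
.#.###.
.######
......#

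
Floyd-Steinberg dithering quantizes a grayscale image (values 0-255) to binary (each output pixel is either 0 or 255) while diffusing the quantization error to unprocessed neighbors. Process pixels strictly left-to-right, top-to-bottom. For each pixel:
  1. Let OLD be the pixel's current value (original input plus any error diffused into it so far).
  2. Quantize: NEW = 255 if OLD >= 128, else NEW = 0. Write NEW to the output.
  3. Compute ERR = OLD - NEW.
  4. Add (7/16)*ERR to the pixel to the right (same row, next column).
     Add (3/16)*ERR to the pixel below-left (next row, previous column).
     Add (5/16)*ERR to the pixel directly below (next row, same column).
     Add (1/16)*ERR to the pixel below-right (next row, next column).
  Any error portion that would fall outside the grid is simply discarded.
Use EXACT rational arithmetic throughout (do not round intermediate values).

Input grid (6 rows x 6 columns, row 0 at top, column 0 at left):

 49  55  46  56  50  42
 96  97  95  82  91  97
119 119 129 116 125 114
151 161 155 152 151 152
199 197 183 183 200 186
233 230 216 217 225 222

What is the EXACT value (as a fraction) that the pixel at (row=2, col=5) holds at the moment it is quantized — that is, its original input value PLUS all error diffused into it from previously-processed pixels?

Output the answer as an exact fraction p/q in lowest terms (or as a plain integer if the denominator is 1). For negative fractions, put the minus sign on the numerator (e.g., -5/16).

(0,0): OLD=49 → NEW=0, ERR=49
(0,1): OLD=1223/16 → NEW=0, ERR=1223/16
(0,2): OLD=20337/256 → NEW=0, ERR=20337/256
(0,3): OLD=371735/4096 → NEW=0, ERR=371735/4096
(0,4): OLD=5878945/65536 → NEW=0, ERR=5878945/65536
(0,5): OLD=85192807/1048576 → NEW=0, ERR=85192807/1048576
(1,0): OLD=32165/256 → NEW=0, ERR=32165/256
(1,1): OLD=396931/2048 → NEW=255, ERR=-125309/2048
(1,2): OLD=7526847/65536 → NEW=0, ERR=7526847/65536
(1,3): OLD=47813267/262144 → NEW=255, ERR=-19033453/262144
(1,4): OLD=1814848153/16777216 → NEW=0, ERR=1814848153/16777216
(1,5): OLD=47062610783/268435456 → NEW=255, ERR=-21388430497/268435456
(2,0): OLD=4810065/32768 → NEW=255, ERR=-3545775/32768
(2,1): OLD=85905035/1048576 → NEW=0, ERR=85905035/1048576
(2,2): OLD=3075184225/16777216 → NEW=255, ERR=-1203005855/16777216
(2,3): OLD=11999092121/134217728 → NEW=0, ERR=11999092121/134217728
(2,4): OLD=766390506571/4294967296 → NEW=255, ERR=-328826153909/4294967296
(2,5): OLD=4285763957949/68719476736 → NEW=0, ERR=4285763957949/68719476736
Target (2,5): original=114, with diffused error = 4285763957949/68719476736

Answer: 4285763957949/68719476736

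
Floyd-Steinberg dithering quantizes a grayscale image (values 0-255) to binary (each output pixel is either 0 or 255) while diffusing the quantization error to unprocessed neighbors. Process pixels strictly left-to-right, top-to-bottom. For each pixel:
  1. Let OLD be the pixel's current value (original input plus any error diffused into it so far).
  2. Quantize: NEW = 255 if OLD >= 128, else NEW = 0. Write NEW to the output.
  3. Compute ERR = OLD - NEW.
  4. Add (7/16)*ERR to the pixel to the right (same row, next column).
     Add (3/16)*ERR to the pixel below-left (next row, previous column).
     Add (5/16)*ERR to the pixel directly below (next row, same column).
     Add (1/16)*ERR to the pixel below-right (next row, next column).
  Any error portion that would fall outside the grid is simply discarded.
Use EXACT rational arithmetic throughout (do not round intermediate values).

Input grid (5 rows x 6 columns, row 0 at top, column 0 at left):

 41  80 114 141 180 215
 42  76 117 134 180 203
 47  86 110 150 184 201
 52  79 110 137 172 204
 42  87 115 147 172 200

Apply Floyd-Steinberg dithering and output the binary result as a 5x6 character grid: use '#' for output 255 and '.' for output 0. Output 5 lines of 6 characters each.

(0,0): OLD=41 → NEW=0, ERR=41
(0,1): OLD=1567/16 → NEW=0, ERR=1567/16
(0,2): OLD=40153/256 → NEW=255, ERR=-25127/256
(0,3): OLD=401647/4096 → NEW=0, ERR=401647/4096
(0,4): OLD=14608009/65536 → NEW=255, ERR=-2103671/65536
(0,5): OLD=210718143/1048576 → NEW=255, ERR=-56668737/1048576
(1,0): OLD=18733/256 → NEW=0, ERR=18733/256
(1,1): OLD=251451/2048 → NEW=0, ERR=251451/2048
(1,2): OLD=10783959/65536 → NEW=255, ERR=-5927721/65536
(1,3): OLD=29600843/262144 → NEW=0, ERR=29600843/262144
(1,4): OLD=3613244225/16777216 → NEW=255, ERR=-664945855/16777216
(1,5): OLD=44765737847/268435456 → NEW=255, ERR=-23685303433/268435456
(2,0): OLD=3043769/32768 → NEW=0, ERR=3043769/32768
(2,1): OLD=160034947/1048576 → NEW=255, ERR=-107351933/1048576
(2,2): OLD=1103765577/16777216 → NEW=0, ERR=1103765577/16777216
(2,3): OLD=26975806529/134217728 → NEW=255, ERR=-7249714111/134217728
(2,4): OLD=594837669443/4294967296 → NEW=255, ERR=-500378991037/4294967296
(2,5): OLD=8244911473157/68719476736 → NEW=0, ERR=8244911473157/68719476736
(3,0): OLD=1037362473/16777216 → NEW=0, ERR=1037362473/16777216
(3,1): OLD=12374745077/134217728 → NEW=0, ERR=12374745077/134217728
(3,2): OLD=165753425071/1073741824 → NEW=255, ERR=-108050740049/1073741824
(3,3): OLD=4010620348301/68719476736 → NEW=0, ERR=4010620348301/68719476736
(3,4): OLD=99091451963629/549755813888 → NEW=255, ERR=-41096280577811/549755813888
(3,5): OLD=1772476960559299/8796093022208 → NEW=255, ERR=-470526760103741/8796093022208
(4,0): OLD=168813047367/2147483648 → NEW=0, ERR=168813047367/2147483648
(4,1): OLD=4645446131995/34359738368 → NEW=255, ERR=-4116287151845/34359738368
(4,2): OLD=52607310777057/1099511627776 → NEW=0, ERR=52607310777057/1099511627776
(4,3): OLD=2917930510555589/17592186044416 → NEW=255, ERR=-1568076930770491/17592186044416
(4,4): OLD=29065310834932245/281474976710656 → NEW=0, ERR=29065310834932245/281474976710656
(4,5): OLD=1007851524046187123/4503599627370496 → NEW=255, ERR=-140566380933289357/4503599627370496
Row 0: ..#.##
Row 1: ..#.##
Row 2: .#.##.
Row 3: ..#.##
Row 4: .#.#.#

Answer: ..#.##
..#.##
.#.##.
..#.##
.#.#.#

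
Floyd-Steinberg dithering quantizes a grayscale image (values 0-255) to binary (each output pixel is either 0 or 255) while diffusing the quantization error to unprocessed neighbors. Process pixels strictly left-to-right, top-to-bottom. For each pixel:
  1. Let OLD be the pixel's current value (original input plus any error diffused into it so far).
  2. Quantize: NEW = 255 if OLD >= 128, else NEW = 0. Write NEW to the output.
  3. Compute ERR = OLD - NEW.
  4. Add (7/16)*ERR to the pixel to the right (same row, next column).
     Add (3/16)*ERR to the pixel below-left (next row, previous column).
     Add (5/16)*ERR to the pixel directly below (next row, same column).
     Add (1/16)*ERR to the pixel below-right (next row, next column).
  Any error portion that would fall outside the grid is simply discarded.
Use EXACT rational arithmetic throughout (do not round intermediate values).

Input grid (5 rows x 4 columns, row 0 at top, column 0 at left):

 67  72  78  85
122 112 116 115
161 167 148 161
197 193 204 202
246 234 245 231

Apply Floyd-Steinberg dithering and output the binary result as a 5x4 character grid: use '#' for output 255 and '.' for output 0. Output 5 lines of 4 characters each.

Answer: ...#
##..
.###
##.#
####

Derivation:
(0,0): OLD=67 → NEW=0, ERR=67
(0,1): OLD=1621/16 → NEW=0, ERR=1621/16
(0,2): OLD=31315/256 → NEW=0, ERR=31315/256
(0,3): OLD=567365/4096 → NEW=255, ERR=-477115/4096
(1,0): OLD=41455/256 → NEW=255, ERR=-23825/256
(1,1): OLD=266377/2048 → NEW=255, ERR=-255863/2048
(1,2): OLD=5508925/65536 → NEW=0, ERR=5508925/65536
(1,3): OLD=128996155/1048576 → NEW=0, ERR=128996155/1048576
(2,0): OLD=3555059/32768 → NEW=0, ERR=3555059/32768
(2,1): OLD=194372513/1048576 → NEW=255, ERR=-73014367/1048576
(2,2): OLD=333578501/2097152 → NEW=255, ERR=-201195259/2097152
(2,3): OLD=5460143889/33554432 → NEW=255, ERR=-3096236271/33554432
(3,0): OLD=3654877891/16777216 → NEW=255, ERR=-623312189/16777216
(3,1): OLD=38595212317/268435456 → NEW=255, ERR=-29855828963/268435456
(3,2): OLD=445416211427/4294967296 → NEW=0, ERR=445416211427/4294967296
(3,3): OLD=14605608676789/68719476736 → NEW=255, ERR=-2917857890891/68719476736
(4,0): OLD=917129492807/4294967296 → NEW=255, ERR=-178087167673/4294967296
(4,1): OLD=6810980889685/34359738368 → NEW=255, ERR=-1950752394155/34359738368
(4,2): OLD=261306446313909/1099511627776 → NEW=255, ERR=-19069018768971/1099511627776
(4,3): OLD=3810909763731331/17592186044416 → NEW=255, ERR=-675097677594749/17592186044416
Row 0: ...#
Row 1: ##..
Row 2: .###
Row 3: ##.#
Row 4: ####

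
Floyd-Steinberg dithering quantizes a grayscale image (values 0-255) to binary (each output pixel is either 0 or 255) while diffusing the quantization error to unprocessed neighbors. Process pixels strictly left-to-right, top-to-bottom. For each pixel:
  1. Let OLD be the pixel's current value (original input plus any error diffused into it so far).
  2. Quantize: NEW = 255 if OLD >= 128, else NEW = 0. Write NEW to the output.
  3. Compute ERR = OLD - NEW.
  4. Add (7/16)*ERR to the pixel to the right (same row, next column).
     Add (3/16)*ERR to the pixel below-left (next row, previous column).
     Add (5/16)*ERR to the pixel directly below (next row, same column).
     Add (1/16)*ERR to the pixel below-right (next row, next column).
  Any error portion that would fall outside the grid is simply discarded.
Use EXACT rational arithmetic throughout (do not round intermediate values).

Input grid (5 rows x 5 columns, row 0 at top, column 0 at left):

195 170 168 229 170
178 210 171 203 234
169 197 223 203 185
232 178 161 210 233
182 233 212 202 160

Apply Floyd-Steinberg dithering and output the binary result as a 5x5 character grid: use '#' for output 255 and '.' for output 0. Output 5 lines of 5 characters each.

(0,0): OLD=195 → NEW=255, ERR=-60
(0,1): OLD=575/4 → NEW=255, ERR=-445/4
(0,2): OLD=7637/64 → NEW=0, ERR=7637/64
(0,3): OLD=287955/1024 → NEW=255, ERR=26835/1024
(0,4): OLD=2973125/16384 → NEW=255, ERR=-1204795/16384
(1,0): OLD=8857/64 → NEW=255, ERR=-7463/64
(1,1): OLD=73135/512 → NEW=255, ERR=-57425/512
(1,2): OLD=2575259/16384 → NEW=255, ERR=-1602661/16384
(1,3): OLD=10621023/65536 → NEW=255, ERR=-6090657/65536
(1,4): OLD=180353725/1048576 → NEW=255, ERR=-87033155/1048576
(2,0): OLD=913653/8192 → NEW=0, ERR=913653/8192
(2,1): OLD=48526999/262144 → NEW=255, ERR=-18319721/262144
(2,2): OLD=576389381/4194304 → NEW=255, ERR=-493158139/4194304
(2,3): OLD=6767303103/67108864 → NEW=0, ERR=6767303103/67108864
(2,4): OLD=211925916793/1073741824 → NEW=255, ERR=-61878248327/1073741824
(3,0): OLD=1064303845/4194304 → NEW=255, ERR=-5243675/4194304
(3,1): OLD=4715705153/33554432 → NEW=255, ERR=-3840675007/33554432
(3,2): OLD=95262393179/1073741824 → NEW=0, ERR=95262393179/1073741824
(3,3): OLD=563013787571/2147483648 → NEW=255, ERR=15405457331/2147483648
(3,4): OLD=7711428457087/34359738368 → NEW=255, ERR=-1050304826753/34359738368
(4,0): OLD=85978733963/536870912 → NEW=255, ERR=-50923348597/536870912
(4,1): OLD=2959919437131/17179869184 → NEW=255, ERR=-1420947204789/17179869184
(4,2): OLD=54351782665285/274877906944 → NEW=255, ERR=-15742083605435/274877906944
(4,3): OLD=787250159508555/4398046511104 → NEW=255, ERR=-334251700822965/4398046511104
(4,4): OLD=8278592450157453/70368744177664 → NEW=0, ERR=8278592450157453/70368744177664
Row 0: ##.##
Row 1: #####
Row 2: .##.#
Row 3: ##.##
Row 4: ####.

Answer: ##.##
#####
.##.#
##.##
####.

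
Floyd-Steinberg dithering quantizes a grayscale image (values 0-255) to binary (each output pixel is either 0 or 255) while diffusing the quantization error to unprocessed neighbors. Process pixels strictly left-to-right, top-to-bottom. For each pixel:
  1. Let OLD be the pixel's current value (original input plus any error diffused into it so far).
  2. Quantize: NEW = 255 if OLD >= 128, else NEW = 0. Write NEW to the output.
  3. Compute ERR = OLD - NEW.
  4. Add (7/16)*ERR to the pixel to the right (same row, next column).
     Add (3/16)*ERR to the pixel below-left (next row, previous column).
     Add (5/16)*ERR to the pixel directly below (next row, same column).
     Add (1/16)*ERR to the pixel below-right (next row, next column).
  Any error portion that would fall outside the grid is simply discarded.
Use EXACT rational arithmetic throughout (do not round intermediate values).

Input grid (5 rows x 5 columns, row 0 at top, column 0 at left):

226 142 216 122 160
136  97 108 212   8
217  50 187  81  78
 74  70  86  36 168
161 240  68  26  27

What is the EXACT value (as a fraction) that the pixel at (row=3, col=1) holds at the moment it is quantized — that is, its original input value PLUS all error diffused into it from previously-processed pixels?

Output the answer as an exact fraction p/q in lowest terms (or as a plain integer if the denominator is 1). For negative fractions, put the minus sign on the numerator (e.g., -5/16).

Answer: 20507217399/134217728

Derivation:
(0,0): OLD=226 → NEW=255, ERR=-29
(0,1): OLD=2069/16 → NEW=255, ERR=-2011/16
(0,2): OLD=41219/256 → NEW=255, ERR=-24061/256
(0,3): OLD=331285/4096 → NEW=0, ERR=331285/4096
(0,4): OLD=12804755/65536 → NEW=255, ERR=-3906925/65536
(1,0): OLD=26463/256 → NEW=0, ERR=26463/256
(1,1): OLD=171033/2048 → NEW=0, ERR=171033/2048
(1,2): OLD=8026509/65536 → NEW=0, ERR=8026509/65536
(1,3): OLD=71776521/262144 → NEW=255, ERR=4929801/262144
(1,4): OLD=11126779/4194304 → NEW=0, ERR=11126779/4194304
(2,0): OLD=8682275/32768 → NEW=255, ERR=326435/32768
(2,1): OLD=115218225/1048576 → NEW=0, ERR=115218225/1048576
(2,2): OLD=4732714195/16777216 → NEW=255, ERR=454524115/16777216
(2,3): OLD=28690784713/268435456 → NEW=0, ERR=28690784713/268435456
(2,4): OLD=544451627583/4294967296 → NEW=0, ERR=544451627583/4294967296
(3,0): OLD=1639398259/16777216 → NEW=0, ERR=1639398259/16777216
(3,1): OLD=20507217399/134217728 → NEW=255, ERR=-13718303241/134217728
Target (3,1): original=70, with diffused error = 20507217399/134217728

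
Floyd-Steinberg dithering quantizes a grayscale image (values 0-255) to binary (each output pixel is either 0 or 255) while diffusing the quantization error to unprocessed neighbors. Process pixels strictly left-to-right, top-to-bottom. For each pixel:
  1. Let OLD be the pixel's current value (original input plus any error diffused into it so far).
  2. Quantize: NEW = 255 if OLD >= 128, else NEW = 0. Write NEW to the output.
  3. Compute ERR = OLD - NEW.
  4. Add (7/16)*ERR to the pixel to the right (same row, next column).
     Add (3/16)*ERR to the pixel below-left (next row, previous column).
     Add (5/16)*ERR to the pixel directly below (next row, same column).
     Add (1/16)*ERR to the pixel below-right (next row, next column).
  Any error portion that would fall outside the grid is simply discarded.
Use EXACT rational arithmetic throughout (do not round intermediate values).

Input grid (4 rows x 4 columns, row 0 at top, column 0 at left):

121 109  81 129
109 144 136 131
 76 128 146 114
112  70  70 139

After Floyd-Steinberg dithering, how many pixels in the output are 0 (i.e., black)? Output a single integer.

Answer: 9

Derivation:
(0,0): OLD=121 → NEW=0, ERR=121
(0,1): OLD=2591/16 → NEW=255, ERR=-1489/16
(0,2): OLD=10313/256 → NEW=0, ERR=10313/256
(0,3): OLD=600575/4096 → NEW=255, ERR=-443905/4096
(1,0): OLD=33117/256 → NEW=255, ERR=-32163/256
(1,1): OLD=153739/2048 → NEW=0, ERR=153739/2048
(1,2): OLD=10177383/65536 → NEW=255, ERR=-6534297/65536
(1,3): OLD=58751105/1048576 → NEW=0, ERR=58751105/1048576
(2,0): OLD=1665065/32768 → NEW=0, ERR=1665065/32768
(2,1): OLD=154290259/1048576 → NEW=255, ERR=-113096621/1048576
(2,2): OLD=173752639/2097152 → NEW=0, ERR=173752639/2097152
(2,3): OLD=5419887267/33554432 → NEW=255, ERR=-3136492893/33554432
(3,0): OLD=1806168729/16777216 → NEW=0, ERR=1806168729/16777216
(3,1): OLD=27408509959/268435456 → NEW=0, ERR=27408509959/268435456
(3,2): OLD=499480404985/4294967296 → NEW=0, ERR=499480404985/4294967296
(3,3): OLD=11396860054351/68719476736 → NEW=255, ERR=-6126606513329/68719476736
Output grid:
  Row 0: .#.#  (2 black, running=2)
  Row 1: #.#.  (2 black, running=4)
  Row 2: .#.#  (2 black, running=6)
  Row 3: ...#  (3 black, running=9)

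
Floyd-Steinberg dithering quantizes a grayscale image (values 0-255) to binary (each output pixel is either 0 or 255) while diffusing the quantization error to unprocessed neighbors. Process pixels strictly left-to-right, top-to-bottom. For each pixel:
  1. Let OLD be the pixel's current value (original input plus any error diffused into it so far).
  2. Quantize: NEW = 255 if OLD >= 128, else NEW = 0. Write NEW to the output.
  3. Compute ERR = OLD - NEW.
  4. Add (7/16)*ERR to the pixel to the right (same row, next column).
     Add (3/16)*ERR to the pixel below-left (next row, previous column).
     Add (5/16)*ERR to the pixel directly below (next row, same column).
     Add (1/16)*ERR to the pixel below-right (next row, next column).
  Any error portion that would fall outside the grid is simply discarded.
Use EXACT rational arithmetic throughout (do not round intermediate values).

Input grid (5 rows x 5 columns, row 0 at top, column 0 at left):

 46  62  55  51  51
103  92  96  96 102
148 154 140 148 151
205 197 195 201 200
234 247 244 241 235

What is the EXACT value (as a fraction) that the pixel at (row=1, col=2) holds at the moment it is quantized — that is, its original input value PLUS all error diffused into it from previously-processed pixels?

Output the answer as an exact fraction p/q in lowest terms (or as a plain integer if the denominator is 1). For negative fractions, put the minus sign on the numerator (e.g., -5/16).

(0,0): OLD=46 → NEW=0, ERR=46
(0,1): OLD=657/8 → NEW=0, ERR=657/8
(0,2): OLD=11639/128 → NEW=0, ERR=11639/128
(0,3): OLD=185921/2048 → NEW=0, ERR=185921/2048
(0,4): OLD=2972615/32768 → NEW=0, ERR=2972615/32768
(1,0): OLD=16995/128 → NEW=255, ERR=-15645/128
(1,1): OLD=86133/1024 → NEW=0, ERR=86133/1024
(1,2): OLD=6008665/32768 → NEW=255, ERR=-2347175/32768
Target (1,2): original=96, with diffused error = 6008665/32768

Answer: 6008665/32768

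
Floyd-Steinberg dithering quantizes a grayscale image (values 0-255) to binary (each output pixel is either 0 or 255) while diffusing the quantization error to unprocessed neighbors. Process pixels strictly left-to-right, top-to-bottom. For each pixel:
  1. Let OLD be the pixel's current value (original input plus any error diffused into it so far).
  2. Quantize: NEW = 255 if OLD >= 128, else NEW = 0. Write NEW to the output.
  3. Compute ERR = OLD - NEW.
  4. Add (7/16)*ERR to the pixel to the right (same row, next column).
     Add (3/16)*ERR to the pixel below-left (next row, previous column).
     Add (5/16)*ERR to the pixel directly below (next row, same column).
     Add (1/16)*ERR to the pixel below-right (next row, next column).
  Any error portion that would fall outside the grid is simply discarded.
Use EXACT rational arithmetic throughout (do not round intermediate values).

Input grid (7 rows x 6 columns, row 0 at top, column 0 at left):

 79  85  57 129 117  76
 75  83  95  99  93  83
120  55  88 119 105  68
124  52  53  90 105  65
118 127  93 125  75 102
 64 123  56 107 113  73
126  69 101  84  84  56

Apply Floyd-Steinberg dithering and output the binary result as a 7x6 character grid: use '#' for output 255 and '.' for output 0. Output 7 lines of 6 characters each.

Answer: ...#..
.#.#.#
#..#..
....#.
##.#.#
...#..
#.#..#

Derivation:
(0,0): OLD=79 → NEW=0, ERR=79
(0,1): OLD=1913/16 → NEW=0, ERR=1913/16
(0,2): OLD=27983/256 → NEW=0, ERR=27983/256
(0,3): OLD=724265/4096 → NEW=255, ERR=-320215/4096
(0,4): OLD=5426207/65536 → NEW=0, ERR=5426207/65536
(0,5): OLD=117675225/1048576 → NEW=0, ERR=117675225/1048576
(1,0): OLD=31259/256 → NEW=0, ERR=31259/256
(1,1): OLD=407997/2048 → NEW=255, ERR=-114243/2048
(1,2): OLD=6394241/65536 → NEW=0, ERR=6394241/65536
(1,3): OLD=36598445/262144 → NEW=255, ERR=-30248275/262144
(1,4): OLD=1418476583/16777216 → NEW=0, ERR=1418476583/16777216
(1,5): OLD=43012605921/268435456 → NEW=255, ERR=-25438435359/268435456
(2,0): OLD=4839791/32768 → NEW=255, ERR=-3516049/32768
(2,1): OLD=17353141/1048576 → NEW=0, ERR=17353141/1048576
(2,2): OLD=1687934559/16777216 → NEW=0, ERR=1687934559/16777216
(2,3): OLD=19986134311/134217728 → NEW=255, ERR=-14239386329/134217728
(2,4): OLD=257808744437/4294967296 → NEW=0, ERR=257808744437/4294967296
(2,5): OLD=4805640805635/68719476736 → NEW=0, ERR=4805640805635/68719476736
(3,0): OLD=1569866367/16777216 → NEW=0, ERR=1569866367/16777216
(3,1): OLD=14799773075/134217728 → NEW=0, ERR=14799773075/134217728
(3,2): OLD=122217735145/1073741824 → NEW=0, ERR=122217735145/1073741824
(3,3): OLD=8534085158075/68719476736 → NEW=0, ERR=8534085158075/68719476736
(3,4): OLD=101469186597211/549755813888 → NEW=255, ERR=-38718545944229/549755813888
(3,5): OLD=525941376347253/8796093022208 → NEW=0, ERR=525941376347253/8796093022208
(4,0): OLD=360597044369/2147483648 → NEW=255, ERR=-187011285871/2147483648
(4,1): OLD=5172838923485/34359738368 → NEW=255, ERR=-3588894360355/34359738368
(4,2): OLD=124299474873223/1099511627776 → NEW=0, ERR=124299474873223/1099511627776
(4,3): OLD=3644686077433667/17592186044416 → NEW=255, ERR=-841321363892413/17592186044416
(4,4): OLD=14366780413526387/281474976710656 → NEW=0, ERR=14366780413526387/281474976710656
(4,5): OLD=624261349578590533/4503599627370496 → NEW=255, ERR=-524156555400885947/4503599627370496
(5,0): OLD=9456786138087/549755813888 → NEW=0, ERR=9456786138087/549755813888
(5,1): OLD=1999159437993303/17592186044416 → NEW=0, ERR=1999159437993303/17592186044416
(5,2): OLD=17669597373714349/140737488355328 → NEW=0, ERR=17669597373714349/140737488355328
(5,3): OLD=736874821057375167/4503599627370496 → NEW=255, ERR=-411543083922101313/4503599627370496
(5,4): OLD=577900129569267871/9007199254740992 → NEW=0, ERR=577900129569267871/9007199254740992
(5,5): OLD=9783881055746338667/144115188075855872 → NEW=0, ERR=9783881055746338667/144115188075855872
(6,0): OLD=42976411161616485/281474976710656 → NEW=255, ERR=-28799707899600795/281474976710656
(6,1): OLD=379942632775809537/4503599627370496 → NEW=0, ERR=379942632775809537/4503599627370496
(6,2): OLD=3010426642853916441/18014398509481984 → NEW=255, ERR=-1583244977063989479/18014398509481984
(6,3): OLD=10626884320104877781/288230376151711744 → NEW=0, ERR=10626884320104877781/288230376151711744
(6,4): OLD=586598365483181135733/4611686018427387904 → NEW=0, ERR=586598365483181135733/4611686018427387904
(6,5): OLD=10099565066152086848787/73786976294838206464 → NEW=255, ERR=-8716113889031655799533/73786976294838206464
Row 0: ...#..
Row 1: .#.#.#
Row 2: #..#..
Row 3: ....#.
Row 4: ##.#.#
Row 5: ...#..
Row 6: #.#..#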